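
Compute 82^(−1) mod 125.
82^(−1) ≡ 93 (mod 125)

Apply the extended Euclidean algorithm to (125, 82), tracking rows (r, s, t) with s·125 + t·82 = r. Each division r_prev = q·r_cur + r_new produces the new row as (previous row) − q·(current row):
  row A: (125, 1, 0)   [1·125 + 0·82 = 125]
  row B: (82, 0, 1)   [0·125 + 1·82 = 82]
  125 = 1·82 + 43   → row C = row A − 1·row B = (43, 1, −1)   [check: 1·125 − 1·82 = 43]
  82 = 1·43 + 39   → row D = row B − 1·row C = (39, −1, 2)   [check: −1·125 + 2·82 = 39]
  43 = 1·39 + 4   → row E = row C − 1·row D = (4, 2, −3)   [check: 2·125 − 3·82 = 4]
  39 = 9·4 + 3   → row F = row D − 9·row E = (3, −19, 29)   [check: −19·125 + 29·82 = 3]
  4 = 1·3 + 1   → row G = row E − 1·row F = (1, 21, −32)   [check: 21·125 − 32·82 = 1]
  3 = 3·1 + 0   → remainder 0, stop. gcd = 1 (last nonzero row G).
The gcd is 1, so 82 is invertible mod 125. The last nonzero row gives 21·125 − 32·82 = 1, so t = −32. So 82^(−1) ≡ −32 ≡ 93 (mod 125). Verify: 82 · 93 = 7626 ≡ 1 (mod 125). ✓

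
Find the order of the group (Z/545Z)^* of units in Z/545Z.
|(Z/545Z)^*| = 432

(Z/545Z)^* consists of the classes a with gcd(a, 545) = 1, so its order is φ(545). φ is multiplicative, with φ(p^e) = p^e − p^(e−1). Factorise 545 = 5 · 109. Then
  φ(545) = (5 − 1) · (109 − 1) = 4 · 108 = 432.
Thus |(Z/545Z)^*| = 432.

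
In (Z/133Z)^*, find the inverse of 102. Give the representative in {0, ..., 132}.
Apply the extended Euclidean algorithm to (133, 102), tracking rows (r, s, t) with s·133 + t·102 = r. Each division r_prev = q·r_cur + r_new produces the new row as (previous row) − q·(current row):
  row A: (133, 1, 0)   [1·133 + 0·102 = 133]
  row B: (102, 0, 1)   [0·133 + 1·102 = 102]
  133 = 1·102 + 31   → row C = row A − 1·row B = (31, 1, −1)   [check: 1·133 − 1·102 = 31]
  102 = 3·31 + 9   → row D = row B − 3·row C = (9, −3, 4)   [check: −3·133 + 4·102 = 9]
  31 = 3·9 + 4   → row E = row C − 3·row D = (4, 10, −13)   [check: 10·133 − 13·102 = 4]
  9 = 2·4 + 1   → row F = row D − 2·row E = (1, −23, 30)   [check: −23·133 + 30·102 = 1]
  4 = 4·1 + 0   → remainder 0, stop. gcd = 1 (last nonzero row F).
The gcd is 1, so 102 is invertible mod 133. The last nonzero row gives −23·133 + 30·102 = 1, so t = 30. So 102^(−1) ≡ 30 (mod 133). Verify: 102 · 30 = 3060 ≡ 1 (mod 133). ✓

Final answer: 102^(−1) ≡ 30 (mod 133)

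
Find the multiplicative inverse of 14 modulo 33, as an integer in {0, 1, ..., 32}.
14^(−1) ≡ 26 (mod 33)

Apply the extended Euclidean algorithm to (33, 14), tracking rows (r, s, t) with s·33 + t·14 = r. Each division r_prev = q·r_cur + r_new produces the new row as (previous row) − q·(current row):
  row A: (33, 1, 0)   [1·33 + 0·14 = 33]
  row B: (14, 0, 1)   [0·33 + 1·14 = 14]
  33 = 2·14 + 5   → row C = row A − 2·row B = (5, 1, −2)   [check: 1·33 − 2·14 = 5]
  14 = 2·5 + 4   → row D = row B − 2·row C = (4, −2, 5)   [check: −2·33 + 5·14 = 4]
  5 = 1·4 + 1   → row E = row C − 1·row D = (1, 3, −7)   [check: 3·33 − 7·14 = 1]
  4 = 4·1 + 0   → remainder 0, stop. gcd = 1 (last nonzero row E).
The gcd is 1, so 14 is invertible mod 33. The last nonzero row gives 3·33 − 7·14 = 1, so t = −7. So 14^(−1) ≡ −7 ≡ 26 (mod 33). Verify: 14 · 26 = 364 ≡ 1 (mod 33). ✓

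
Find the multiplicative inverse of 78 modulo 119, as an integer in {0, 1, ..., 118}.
Apply the extended Euclidean algorithm to (119, 78), tracking rows (r, s, t) with s·119 + t·78 = r. Each division r_prev = q·r_cur + r_new produces the new row as (previous row) − q·(current row):
  row A: (119, 1, 0)   [1·119 + 0·78 = 119]
  row B: (78, 0, 1)   [0·119 + 1·78 = 78]
  119 = 1·78 + 41   → row C = row A − 1·row B = (41, 1, −1)   [check: 1·119 − 1·78 = 41]
  78 = 1·41 + 37   → row D = row B − 1·row C = (37, −1, 2)   [check: −1·119 + 2·78 = 37]
  41 = 1·37 + 4   → row E = row C − 1·row D = (4, 2, −3)   [check: 2·119 − 3·78 = 4]
  37 = 9·4 + 1   → row F = row D − 9·row E = (1, −19, 29)   [check: −19·119 + 29·78 = 1]
  4 = 4·1 + 0   → remainder 0, stop. gcd = 1 (last nonzero row F).
The gcd is 1, so 78 is invertible mod 119. The last nonzero row gives −19·119 + 29·78 = 1, so t = 29. So 78^(−1) ≡ 29 (mod 119). Verify: 78 · 29 = 2262 ≡ 1 (mod 119). ✓

Final answer: 78^(−1) ≡ 29 (mod 119)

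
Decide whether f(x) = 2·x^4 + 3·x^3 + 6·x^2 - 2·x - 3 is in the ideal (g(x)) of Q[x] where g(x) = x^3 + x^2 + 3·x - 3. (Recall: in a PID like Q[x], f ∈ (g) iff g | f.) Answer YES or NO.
In Q[x] the ideal (g) consists of all multiples of g, so f ∈ (g) iff g | f, i.e. iff the remainder of f on division by g is 0. Divide f by g (g is monic, so eliminate the leading term of the running remainder at each step):
  leading term 2·x^4: subtract (2·x)·g(x) = 2·x^4 + 2·x^3 + 6·x^2 - 6·x, leaving x^3 + 4·x - 3
  leading term x^3: subtract (1)·g(x) = x^3 + x^2 + 3·x - 3, leaving -x^2 + x
The remainder r(x) = -x^2 + x ≠ 0 (and deg r < deg g), so g ∤ f, i.e. f ∉ (g).

Final answer: NO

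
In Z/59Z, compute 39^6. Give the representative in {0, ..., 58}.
45

Use repeated squaring. Binary(6) = 110. Walk through the bits of the exponent 6 left-to-right: at each bit after the leading one, square the running value, then multiply by 39 if the bit is 1 (always reducing mod 59):
  bit 1 = 1 (leading): start with 39.
  bit 2 = 1: square 39^2 = 1521 ≡ 46; bit is 1, so multiply 46·39 = 1794 ≡ 24 (mod 59).
  bit 3 = 0: square 24^2 = 576 ≡ 45 (mod 59).
Final value: 39^6 ≡ 45 (mod 59).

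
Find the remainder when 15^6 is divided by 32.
1

Use repeated squaring. Binary(6) = 110. Walk through the bits of the exponent 6 left-to-right: at each bit after the leading one, square the running value, then multiply by 15 if the bit is 1 (always reducing mod 32):
  bit 1 = 1 (leading): start with 15.
  bit 2 = 1: square 15^2 = 225 ≡ 1; bit is 1, so multiply 1·15 = 15 (mod 32).
  bit 3 = 0: square 15^2 = 225 ≡ 1 (mod 32).
Final value: 15^6 ≡ 1 (mod 32).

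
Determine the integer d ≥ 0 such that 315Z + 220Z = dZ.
(315, 220) = (5); d = 5

In the PID Z, (a, b) is generated by gcd(a, b). Compute gcd(315, 220) with the extended Euclidean algorithm, tracking rows (r, s, t) with s·315 + t·220 = r:
  row A: (315, 1, 0)   [1·315 + 0·220 = 315]
  row B: (220, 0, 1)   [0·315 + 1·220 = 220]
  315 = 1·220 + 95   → row C = row A − 1·row B = (95, 1, −1)   [check: 1·315 − 1·220 = 95]
  220 = 2·95 + 30   → row D = row B − 2·row C = (30, −2, 3)   [check: −2·315 + 3·220 = 30]
  95 = 3·30 + 5   → row E = row C − 3·row D = (5, 7, −10)   [check: 7·315 − 10·220 = 5]
  30 = 6·5 + 0   → remainder 0, stop. gcd = 5 (last nonzero row E).
So gcd(315, 220) = 5, with Bézout identity 7·315 − 10·220 = 5. Containment (⊇): the Bézout identity exhibits 5 as an element of (315, 220), giving (5) ⊆ (315, 220). Containment (⊆): since 5 | 315 and 5 | 220 (315 = 5·63, 220 = 5·44), every Z-linear combination of 315 and 220 is divisible by 5, so (315, 220) ⊆ (5). Therefore (315, 220) = (5), d = 5.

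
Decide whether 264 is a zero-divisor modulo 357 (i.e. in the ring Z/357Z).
YES

gcd(264, 357) = 3 > 1, so 264 is not a unit in Z/357Z. In Z/nZ every nonzero non-unit is a zero-divisor: explicitly, take b = 357/gcd = 119 ≠ 0 (mod 357); then 264·119 = 31416 = 88·357, i.e. 264·119 ≡ 0 (mod 357). So 264 is a zero-divisor.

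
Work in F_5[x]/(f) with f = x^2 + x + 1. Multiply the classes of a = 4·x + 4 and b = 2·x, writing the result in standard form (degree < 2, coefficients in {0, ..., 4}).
Multiply as integer polynomials: a · b = 8·x^2 + 8·x. Reducing coefficients mod 5: a · b ≡ 3·x^2 + 3·x. Now divide by f(x) = x^2 + x + 1 in F_5[x], eliminating the leading term at each step:
  leading term 3·x^2: subtract (3)·f(x) = 3·x^2 + 3·x + 3, leaving 2 (coefficients mod 5)
The degree is now < 2, so this is the remainder. Hence a · b ≡ 2 in F_5[x]/(f).

Final answer: a · b ≡ 2 (mod f(x))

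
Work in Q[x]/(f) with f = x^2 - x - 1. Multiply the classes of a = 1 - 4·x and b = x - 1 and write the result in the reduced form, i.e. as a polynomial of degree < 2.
a · b ≡ x - 5 (mod f(x))

First multiply in Q[x] without reducing: a · b = -4·x^2 + 5·x - 1. Now divide by f(x) = x^2 - x - 1, eliminating the leading term at each step:
  leading term -4·x^2: subtract (-4)·f(x) = -4·x^2 + 4·x + 4, leaving x - 5
The degree is now < 2, so this is the remainder. Hence a · b ≡ x - 5 in Q[x]/(f).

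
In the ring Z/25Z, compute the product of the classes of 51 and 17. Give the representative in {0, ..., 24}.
Reduce the factors first: 51 ≡ 1 (mod 25), so 51 · 17 ≡ 1 · 17 (mod 25). 1 · 17 = 17. Dividing by 25: 17 = 0·25 + 17. So (51 · 17) mod 25 = 17.

Final answer: 17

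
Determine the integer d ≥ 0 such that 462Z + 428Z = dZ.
In the PID Z, (a, b) is generated by gcd(a, b). Compute gcd(462, 428) with the extended Euclidean algorithm, tracking rows (r, s, t) with s·462 + t·428 = r:
  row A: (462, 1, 0)   [1·462 + 0·428 = 462]
  row B: (428, 0, 1)   [0·462 + 1·428 = 428]
  462 = 1·428 + 34   → row C = row A − 1·row B = (34, 1, −1)   [check: 1·462 − 1·428 = 34]
  428 = 12·34 + 20   → row D = row B − 12·row C = (20, −12, 13)   [check: −12·462 + 13·428 = 20]
  34 = 1·20 + 14   → row E = row C − 1·row D = (14, 13, −14)   [check: 13·462 − 14·428 = 14]
  20 = 1·14 + 6   → row F = row D − 1·row E = (6, −25, 27)   [check: −25·462 + 27·428 = 6]
  14 = 2·6 + 2   → row G = row E − 2·row F = (2, 63, −68)   [check: 63·462 − 68·428 = 2]
  6 = 3·2 + 0   → remainder 0, stop. gcd = 2 (last nonzero row G).
So gcd(462, 428) = 2, with Bézout identity 63·462 − 68·428 = 2. Containment (⊇): the Bézout identity exhibits 2 as an element of (462, 428), giving (2) ⊆ (462, 428). Containment (⊆): since 2 | 462 and 2 | 428 (462 = 2·231, 428 = 2·214), every Z-linear combination of 462 and 428 is divisible by 2, so (462, 428) ⊆ (2). Therefore (462, 428) = (2), d = 2.

Final answer: (462, 428) = (2); d = 2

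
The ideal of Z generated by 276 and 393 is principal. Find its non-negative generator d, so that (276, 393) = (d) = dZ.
In the PID Z, (a, b) is generated by gcd(a, b). Compute gcd(393, 276) with the extended Euclidean algorithm, tracking rows (r, s, t) with s·393 + t·276 = r:
  row A: (393, 1, 0)   [1·393 + 0·276 = 393]
  row B: (276, 0, 1)   [0·393 + 1·276 = 276]
  393 = 1·276 + 117   → row C = row A − 1·row B = (117, 1, −1)   [check: 1·393 − 1·276 = 117]
  276 = 2·117 + 42   → row D = row B − 2·row C = (42, −2, 3)   [check: −2·393 + 3·276 = 42]
  117 = 2·42 + 33   → row E = row C − 2·row D = (33, 5, −7)   [check: 5·393 − 7·276 = 33]
  42 = 1·33 + 9   → row F = row D − 1·row E = (9, −7, 10)   [check: −7·393 + 10·276 = 9]
  33 = 3·9 + 6   → row G = row E − 3·row F = (6, 26, −37)   [check: 26·393 − 37·276 = 6]
  9 = 1·6 + 3   → row H = row F − 1·row G = (3, −33, 47)   [check: −33·393 + 47·276 = 3]
  6 = 2·3 + 0   → remainder 0, stop. gcd = 3 (last nonzero row H).
So gcd(276, 393) = 3, with Bézout identity −33·393 + 47·276 = 3. Containment (⊇): the Bézout identity exhibits 3 as an element of (276, 393), giving (3) ⊆ (276, 393). Containment (⊆): since 3 | 276 and 3 | 393 (276 = 3·92, 393 = 3·131), every Z-linear combination of 276 and 393 is divisible by 3, so (276, 393) ⊆ (3). Therefore (276, 393) = (3), d = 3.

Final answer: (276, 393) = (3); d = 3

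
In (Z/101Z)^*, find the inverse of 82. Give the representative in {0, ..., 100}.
82^(−1) ≡ 85 (mod 101)

Apply the extended Euclidean algorithm to (101, 82), tracking rows (r, s, t) with s·101 + t·82 = r. Each division r_prev = q·r_cur + r_new produces the new row as (previous row) − q·(current row):
  row A: (101, 1, 0)   [1·101 + 0·82 = 101]
  row B: (82, 0, 1)   [0·101 + 1·82 = 82]
  101 = 1·82 + 19   → row C = row A − 1·row B = (19, 1, −1)   [check: 1·101 − 1·82 = 19]
  82 = 4·19 + 6   → row D = row B − 4·row C = (6, −4, 5)   [check: −4·101 + 5·82 = 6]
  19 = 3·6 + 1   → row E = row C − 3·row D = (1, 13, −16)   [check: 13·101 − 16·82 = 1]
  6 = 6·1 + 0   → remainder 0, stop. gcd = 1 (last nonzero row E).
The gcd is 1, so 82 is invertible mod 101. The last nonzero row gives 13·101 − 16·82 = 1, so t = −16. So 82^(−1) ≡ −16 ≡ 85 (mod 101). Verify: 82 · 85 = 6970 ≡ 1 (mod 101). ✓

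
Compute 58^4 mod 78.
Use repeated squaring. Binary(4) = 100. Walk through the bits of the exponent 4 left-to-right: at each bit after the leading one, square the running value, then multiply by 58 if the bit is 1 (always reducing mod 78):
  bit 1 = 1 (leading): start with 58.
  bit 2 = 0: square 58^2 = 3364 ≡ 10 (mod 78).
  bit 3 = 0: square 10^2 = 100 ≡ 22 (mod 78).
Final value: 58^4 ≡ 22 (mod 78).

Final answer: 22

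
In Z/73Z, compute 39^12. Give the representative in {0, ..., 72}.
65

Use repeated squaring. Binary(12) = 1100. Walk through the bits of the exponent 12 left-to-right: at each bit after the leading one, square the running value, then multiply by 39 if the bit is 1 (always reducing mod 73):
  bit 1 = 1 (leading): start with 39.
  bit 2 = 1: square 39^2 = 1521 ≡ 61; bit is 1, so multiply 61·39 = 2379 ≡ 43 (mod 73).
  bit 3 = 0: square 43^2 = 1849 ≡ 24 (mod 73).
  bit 4 = 0: square 24^2 = 576 ≡ 65 (mod 73).
Final value: 39^12 ≡ 65 (mod 73).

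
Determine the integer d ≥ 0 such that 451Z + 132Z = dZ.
In the PID Z, (a, b) is generated by gcd(a, b). Compute gcd(451, 132) with the extended Euclidean algorithm, tracking rows (r, s, t) with s·451 + t·132 = r:
  row A: (451, 1, 0)   [1·451 + 0·132 = 451]
  row B: (132, 0, 1)   [0·451 + 1·132 = 132]
  451 = 3·132 + 55   → row C = row A − 3·row B = (55, 1, −3)   [check: 1·451 − 3·132 = 55]
  132 = 2·55 + 22   → row D = row B − 2·row C = (22, −2, 7)   [check: −2·451 + 7·132 = 22]
  55 = 2·22 + 11   → row E = row C − 2·row D = (11, 5, −17)   [check: 5·451 − 17·132 = 11]
  22 = 2·11 + 0   → remainder 0, stop. gcd = 11 (last nonzero row E).
So gcd(451, 132) = 11, with Bézout identity 5·451 − 17·132 = 11. Containment (⊇): the Bézout identity exhibits 11 as an element of (451, 132), giving (11) ⊆ (451, 132). Containment (⊆): since 11 | 451 and 11 | 132 (451 = 11·41, 132 = 11·12), every Z-linear combination of 451 and 132 is divisible by 11, so (451, 132) ⊆ (11). Therefore (451, 132) = (11), d = 11.

Final answer: (451, 132) = (11); d = 11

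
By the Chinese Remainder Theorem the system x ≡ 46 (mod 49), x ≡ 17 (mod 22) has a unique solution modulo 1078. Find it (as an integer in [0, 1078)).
x ≡ 193 (mod 1078); the representative in [0, 1078) is 193

The moduli 49, 22 are pairwise coprime, so by the CRT there is a unique solution mod 49·22 = 1078.
Solve by successive substitution. Start with x ≡ 46 (mod 49).
  Combine with x ≡ 17 (mod 22): write x = 46 + 49·t and require 46 + 49·t ≡ 17 (mod 22), i.e. 49·t ≡ 17 − 46 ≡ 15 (mod 22). Since 49^(−1) ≡ 9 (mod 22) (49 ≡ 5 (mod 22)), t ≡ 9·15 ≡ 3 (mod 22). So x ≡ 46 + 49·3 = 193 (mod 1078).
Unique solution in [0, 1078): x = 193.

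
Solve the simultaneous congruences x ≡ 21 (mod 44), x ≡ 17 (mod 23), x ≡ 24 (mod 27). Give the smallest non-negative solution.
The moduli 44, 23, 27 are pairwise coprime, so by the CRT there is a unique solution mod 44·23·27 = 27324.
Solve by successive substitution. Start with x ≡ 21 (mod 44).
  Combine with x ≡ 17 (mod 23): write x = 21 + 44·t and require 21 + 44·t ≡ 17 (mod 23), i.e. 44·t ≡ 17 − 21 ≡ 19 (mod 23). Since 44^(−1) ≡ 11 (mod 23) (44 ≡ 21 (mod 23)), t ≡ 11·19 ≡ 2 (mod 23). So x ≡ 21 + 44·2 = 109 (mod 1012).
  Combine with x ≡ 24 (mod 27): write x = 109 + 1012·t and require 109 + 1012·t ≡ 24 (mod 27), i.e. 1012·t ≡ 24 − 109 ≡ 23 (mod 27). Since 1012^(−1) ≡ 25 (mod 27) (1012 ≡ 13 (mod 27)), t ≡ 25·23 ≡ 8 (mod 27). So x ≡ 109 + 1012·8 = 8205 (mod 27324).
Unique solution in [0, 27324): x = 8205.

Final answer: x ≡ 8205 (mod 27324); the representative in [0, 27324) is 8205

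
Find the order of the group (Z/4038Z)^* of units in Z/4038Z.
(Z/4038Z)^* consists of the classes a with gcd(a, 4038) = 1, so its order is φ(4038). φ is multiplicative, with φ(p^e) = p^e − p^(e−1). Factorise 4038 = 2 · 3 · 673. Then
  φ(4038) = (2 − 1) · (3 − 1) · (673 − 1) = 1 · 2 · 672 = 1344.
Thus |(Z/4038Z)^*| = 1344.

Final answer: |(Z/4038Z)^*| = 1344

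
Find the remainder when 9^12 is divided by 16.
Use repeated squaring. Binary(12) = 1100. Walk through the bits of the exponent 12 left-to-right: at each bit after the leading one, square the running value, then multiply by 9 if the bit is 1 (always reducing mod 16):
  bit 1 = 1 (leading): start with 9.
  bit 2 = 1: square 9^2 = 81 ≡ 1; bit is 1, so multiply 1·9 = 9 (mod 16).
  bit 3 = 0: square 9^2 = 81 ≡ 1 (mod 16).
  bit 4 = 0: square 1^2 = 1 (mod 16).
Final value: 9^12 ≡ 1 (mod 16).

Final answer: 1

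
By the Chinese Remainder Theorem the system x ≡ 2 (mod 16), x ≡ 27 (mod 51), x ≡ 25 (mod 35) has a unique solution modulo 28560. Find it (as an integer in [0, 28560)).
The moduli 16, 51, 35 are pairwise coprime, so by the CRT there is a unique solution mod 16·51·35 = 28560.
Solve by successive substitution. Start with x ≡ 2 (mod 16).
  Combine with x ≡ 27 (mod 51): write x = 2 + 16·t and require 2 + 16·t ≡ 27 (mod 51), i.e. 16·t ≡ 27 − 2 ≡ 25 (mod 51). Since 16^(−1) ≡ 16 (mod 51), t ≡ 16·25 ≡ 43 (mod 51). So x ≡ 2 + 16·43 = 690 (mod 816).
  Combine with x ≡ 25 (mod 35): write x = 690 + 816·t and require 690 + 816·t ≡ 25 (mod 35), i.e. 816·t ≡ 25 − 690 ≡ 0 (mod 35). Since 816^(−1) ≡ 16 (mod 35) (816 ≡ 11 (mod 35)), t ≡ 16·0 ≡ 0 (mod 35). So x ≡ 690 + 816·0 = 690 (mod 28560).
Unique solution in [0, 28560): x = 690.

Final answer: x ≡ 690 (mod 28560); the representative in [0, 28560) is 690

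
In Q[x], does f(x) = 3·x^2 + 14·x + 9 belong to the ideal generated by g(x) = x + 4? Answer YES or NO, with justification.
NO

In Q[x] the ideal (g) consists of all multiples of g, so f ∈ (g) iff g | f, i.e. iff the remainder of f on division by g is 0. Divide f by g (g is monic, so eliminate the leading term of the running remainder at each step):
  leading term 3·x^2: subtract (3·x)·g(x) = 3·x^2 + 12·x, leaving 2·x + 9
  leading term 2·x: subtract (2)·g(x) = 2·x + 8, leaving 1
The remainder r(x) = 1 ≠ 0 (and deg r < deg g), so g ∤ f, i.e. f ∉ (g).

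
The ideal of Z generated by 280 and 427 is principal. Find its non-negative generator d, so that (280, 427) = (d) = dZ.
(280, 427) = (7); d = 7

In the PID Z, (a, b) is generated by gcd(a, b). Compute gcd(427, 280) with the extended Euclidean algorithm, tracking rows (r, s, t) with s·427 + t·280 = r:
  row A: (427, 1, 0)   [1·427 + 0·280 = 427]
  row B: (280, 0, 1)   [0·427 + 1·280 = 280]
  427 = 1·280 + 147   → row C = row A − 1·row B = (147, 1, −1)   [check: 1·427 − 1·280 = 147]
  280 = 1·147 + 133   → row D = row B − 1·row C = (133, −1, 2)   [check: −1·427 + 2·280 = 133]
  147 = 1·133 + 14   → row E = row C − 1·row D = (14, 2, −3)   [check: 2·427 − 3·280 = 14]
  133 = 9·14 + 7   → row F = row D − 9·row E = (7, −19, 29)   [check: −19·427 + 29·280 = 7]
  14 = 2·7 + 0   → remainder 0, stop. gcd = 7 (last nonzero row F).
So gcd(280, 427) = 7, with Bézout identity −19·427 + 29·280 = 7. Containment (⊇): the Bézout identity exhibits 7 as an element of (280, 427), giving (7) ⊆ (280, 427). Containment (⊆): since 7 | 280 and 7 | 427 (280 = 7·40, 427 = 7·61), every Z-linear combination of 280 and 427 is divisible by 7, so (280, 427) ⊆ (7). Therefore (280, 427) = (7), d = 7.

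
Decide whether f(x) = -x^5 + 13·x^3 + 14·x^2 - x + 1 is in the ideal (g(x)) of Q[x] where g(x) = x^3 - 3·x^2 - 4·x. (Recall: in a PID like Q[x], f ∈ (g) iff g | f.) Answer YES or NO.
NO

In Q[x] the ideal (g) consists of all multiples of g, so f ∈ (g) iff g | f, i.e. iff the remainder of f on division by g is 0. Divide f by g (g is monic, so eliminate the leading term of the running remainder at each step):
  leading term -x^5: subtract (-x^2)·g(x) = -x^5 + 3·x^4 + 4·x^3, leaving -3·x^4 + 9·x^3 + 14·x^2 - x + 1
  leading term -3·x^4: subtract (-3·x)·g(x) = -3·x^4 + 9·x^3 + 12·x^2, leaving 2·x^2 - x + 1
The remainder r(x) = 2·x^2 - x + 1 ≠ 0 (and deg r < deg g), so g ∤ f, i.e. f ∉ (g).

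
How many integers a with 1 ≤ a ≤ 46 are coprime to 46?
22

The number of a ∈ {1, ..., 46} with gcd(a, 46) = 1 is by definition Euler's totient φ(46). φ is multiplicative, with φ(p^e) = p^e − p^(e−1). Factorise 46 = 2 · 23. Then
  φ(46) = (2 − 1) · (23 − 1) = 1 · 22 = 22.
So there are 22 such integers.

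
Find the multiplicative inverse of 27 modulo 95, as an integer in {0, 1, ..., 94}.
27^(−1) ≡ 88 (mod 95)

Apply the extended Euclidean algorithm to (95, 27), tracking rows (r, s, t) with s·95 + t·27 = r. Each division r_prev = q·r_cur + r_new produces the new row as (previous row) − q·(current row):
  row A: (95, 1, 0)   [1·95 + 0·27 = 95]
  row B: (27, 0, 1)   [0·95 + 1·27 = 27]
  95 = 3·27 + 14   → row C = row A − 3·row B = (14, 1, −3)   [check: 1·95 − 3·27 = 14]
  27 = 1·14 + 13   → row D = row B − 1·row C = (13, −1, 4)   [check: −1·95 + 4·27 = 13]
  14 = 1·13 + 1   → row E = row C − 1·row D = (1, 2, −7)   [check: 2·95 − 7·27 = 1]
  13 = 13·1 + 0   → remainder 0, stop. gcd = 1 (last nonzero row E).
The gcd is 1, so 27 is invertible mod 95. The last nonzero row gives 2·95 − 7·27 = 1, so t = −7. So 27^(−1) ≡ −7 ≡ 88 (mod 95). Verify: 27 · 88 = 2376 ≡ 1 (mod 95). ✓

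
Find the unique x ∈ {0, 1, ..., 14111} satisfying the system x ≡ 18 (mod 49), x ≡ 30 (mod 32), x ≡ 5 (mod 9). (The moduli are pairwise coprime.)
x ≡ 2174 (mod 14112); the representative in [0, 14112) is 2174

The moduli 49, 32, 9 are pairwise coprime, so by the CRT there is a unique solution mod 49·32·9 = 14112.
Solve by successive substitution. Start with x ≡ 18 (mod 49).
  Combine with x ≡ 30 (mod 32): write x = 18 + 49·t and require 18 + 49·t ≡ 30 (mod 32), i.e. 49·t ≡ 30 − 18 ≡ 12 (mod 32). Since 49^(−1) ≡ 17 (mod 32) (49 ≡ 17 (mod 32)), t ≡ 17·12 ≡ 12 (mod 32). So x ≡ 18 + 49·12 = 606 (mod 1568).
  Combine with x ≡ 5 (mod 9): write x = 606 + 1568·t and require 606 + 1568·t ≡ 5 (mod 9), i.e. 1568·t ≡ 5 − 606 ≡ 2 (mod 9). Since 1568^(−1) ≡ 5 (mod 9) (1568 ≡ 2 (mod 9)), t ≡ 5·2 ≡ 1 (mod 9). So x ≡ 606 + 1568·1 = 2174 (mod 14112).
Unique solution in [0, 14112): x = 2174.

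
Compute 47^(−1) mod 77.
47^(−1) ≡ 59 (mod 77)

Apply the extended Euclidean algorithm to (77, 47), tracking rows (r, s, t) with s·77 + t·47 = r. Each division r_prev = q·r_cur + r_new produces the new row as (previous row) − q·(current row):
  row A: (77, 1, 0)   [1·77 + 0·47 = 77]
  row B: (47, 0, 1)   [0·77 + 1·47 = 47]
  77 = 1·47 + 30   → row C = row A − 1·row B = (30, 1, −1)   [check: 1·77 − 1·47 = 30]
  47 = 1·30 + 17   → row D = row B − 1·row C = (17, −1, 2)   [check: −1·77 + 2·47 = 17]
  30 = 1·17 + 13   → row E = row C − 1·row D = (13, 2, −3)   [check: 2·77 − 3·47 = 13]
  17 = 1·13 + 4   → row F = row D − 1·row E = (4, −3, 5)   [check: −3·77 + 5·47 = 4]
  13 = 3·4 + 1   → row G = row E − 3·row F = (1, 11, −18)   [check: 11·77 − 18·47 = 1]
  4 = 4·1 + 0   → remainder 0, stop. gcd = 1 (last nonzero row G).
The gcd is 1, so 47 is invertible mod 77. The last nonzero row gives 11·77 − 18·47 = 1, so t = −18. So 47^(−1) ≡ −18 ≡ 59 (mod 77). Verify: 47 · 59 = 2773 ≡ 1 (mod 77). ✓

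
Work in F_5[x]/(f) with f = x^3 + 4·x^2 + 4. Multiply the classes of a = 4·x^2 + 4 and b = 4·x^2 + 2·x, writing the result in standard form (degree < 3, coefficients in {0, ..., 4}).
Multiply as integer polynomials: a · b = 16·x^4 + 8·x^3 + 16·x^2 + 8·x. Reducing coefficients mod 5: a · b ≡ x^4 + 3·x^3 + x^2 + 3·x. Now divide by f(x) = x^3 + 4·x^2 + 4 in F_5[x], eliminating the leading term at each step:
  leading term x^4: subtract (x)·f(x) = x^4 + 4·x^3 + 4·x, leaving 4·x^3 + x^2 + 4·x (coefficients mod 5)
  leading term 4·x^3: subtract (4)·f(x) = 4·x^3 + x^2 + 1, leaving 4·x + 4 (coefficients mod 5)
The degree is now < 3, so this is the remainder. Hence a · b ≡ 4·x + 4 in F_5[x]/(f).

Final answer: a · b ≡ 4·x + 4 (mod f(x))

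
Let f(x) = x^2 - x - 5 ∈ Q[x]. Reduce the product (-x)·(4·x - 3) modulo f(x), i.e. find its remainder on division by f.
First multiply in Q[x] without reducing: a · b = -4·x^2 + 3·x. Now divide by f(x) = x^2 - x - 5, eliminating the leading term at each step:
  leading term -4·x^2: subtract (-4)·f(x) = -4·x^2 + 4·x + 20, leaving -x - 20
The degree is now < 2, so this is the remainder. Hence a · b ≡ -x - 20 in Q[x]/(f).

Final answer: a · b ≡ -x - 20 (mod f(x))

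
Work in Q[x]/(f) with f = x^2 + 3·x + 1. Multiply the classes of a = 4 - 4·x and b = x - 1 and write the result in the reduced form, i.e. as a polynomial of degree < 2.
a · b ≡ 20·x (mod f(x))

First multiply in Q[x] without reducing: a · b = -4·x^2 + 8·x - 4. Now divide by f(x) = x^2 + 3·x + 1, eliminating the leading term at each step:
  leading term -4·x^2: subtract (-4)·f(x) = -4·x^2 - 12·x - 4, leaving 20·x
The degree is now < 2, so this is the remainder. Hence a · b ≡ 20·x in Q[x]/(f).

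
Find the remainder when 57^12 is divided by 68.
Use repeated squaring. Binary(12) = 1100. Walk through the bits of the exponent 12 left-to-right: at each bit after the leading one, square the running value, then multiply by 57 if the bit is 1 (always reducing mod 68):
  bit 1 = 1 (leading): start with 57.
  bit 2 = 1: square 57^2 = 3249 ≡ 53; bit is 1, so multiply 53·57 = 3021 ≡ 29 (mod 68).
  bit 3 = 0: square 29^2 = 841 ≡ 25 (mod 68).
  bit 4 = 0: square 25^2 = 625 ≡ 13 (mod 68).
Final value: 57^12 ≡ 13 (mod 68).

Final answer: 13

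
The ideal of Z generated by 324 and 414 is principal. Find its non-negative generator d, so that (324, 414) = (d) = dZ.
(324, 414) = (18); d = 18

In the PID Z, (a, b) is generated by gcd(a, b). Compute gcd(414, 324) with the extended Euclidean algorithm, tracking rows (r, s, t) with s·414 + t·324 = r:
  row A: (414, 1, 0)   [1·414 + 0·324 = 414]
  row B: (324, 0, 1)   [0·414 + 1·324 = 324]
  414 = 1·324 + 90   → row C = row A − 1·row B = (90, 1, −1)   [check: 1·414 − 1·324 = 90]
  324 = 3·90 + 54   → row D = row B − 3·row C = (54, −3, 4)   [check: −3·414 + 4·324 = 54]
  90 = 1·54 + 36   → row E = row C − 1·row D = (36, 4, −5)   [check: 4·414 − 5·324 = 36]
  54 = 1·36 + 18   → row F = row D − 1·row E = (18, −7, 9)   [check: −7·414 + 9·324 = 18]
  36 = 2·18 + 0   → remainder 0, stop. gcd = 18 (last nonzero row F).
So gcd(324, 414) = 18, with Bézout identity −7·414 + 9·324 = 18. Containment (⊇): the Bézout identity exhibits 18 as an element of (324, 414), giving (18) ⊆ (324, 414). Containment (⊆): since 18 | 324 and 18 | 414 (324 = 18·18, 414 = 18·23), every Z-linear combination of 324 and 414 is divisible by 18, so (324, 414) ⊆ (18). Therefore (324, 414) = (18), d = 18.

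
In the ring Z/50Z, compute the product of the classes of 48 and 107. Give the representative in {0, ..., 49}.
36

Reduce the factors first: 107 ≡ 7 (mod 50), so 48 · 107 ≡ 48 · 7 (mod 50). 48 · 7 = 336. Dividing by 50: 336 = 6·50 + 36. So (48 · 107) mod 50 = 36.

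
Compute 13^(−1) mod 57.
Apply the extended Euclidean algorithm to (57, 13), tracking rows (r, s, t) with s·57 + t·13 = r. Each division r_prev = q·r_cur + r_new produces the new row as (previous row) − q·(current row):
  row A: (57, 1, 0)   [1·57 + 0·13 = 57]
  row B: (13, 0, 1)   [0·57 + 1·13 = 13]
  57 = 4·13 + 5   → row C = row A − 4·row B = (5, 1, −4)   [check: 1·57 − 4·13 = 5]
  13 = 2·5 + 3   → row D = row B − 2·row C = (3, −2, 9)   [check: −2·57 + 9·13 = 3]
  5 = 1·3 + 2   → row E = row C − 1·row D = (2, 3, −13)   [check: 3·57 − 13·13 = 2]
  3 = 1·2 + 1   → row F = row D − 1·row E = (1, −5, 22)   [check: −5·57 + 22·13 = 1]
  2 = 2·1 + 0   → remainder 0, stop. gcd = 1 (last nonzero row F).
The gcd is 1, so 13 is invertible mod 57. The last nonzero row gives −5·57 + 22·13 = 1, so t = 22. So 13^(−1) ≡ 22 (mod 57). Verify: 13 · 22 = 286 ≡ 1 (mod 57). ✓

Final answer: 13^(−1) ≡ 22 (mod 57)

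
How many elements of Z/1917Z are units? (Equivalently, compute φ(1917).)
An element a ∈ Z/1917Z is a unit iff gcd(a, 1917) = 1, so the number of units is φ(1917). φ is multiplicative, with φ(p^e) = p^e − p^(e−1). Factorise 1917 = 3^3 · 71. Then
  φ(1917) = (3^3 − 3^2) · (71 − 1) = 18 · 70 = 1260.

Final answer: Z/1917Z has φ(1917) = 1260 units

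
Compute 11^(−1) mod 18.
11^(−1) ≡ 5 (mod 18)

Apply the extended Euclidean algorithm to (18, 11), tracking rows (r, s, t) with s·18 + t·11 = r. Each division r_prev = q·r_cur + r_new produces the new row as (previous row) − q·(current row):
  row A: (18, 1, 0)   [1·18 + 0·11 = 18]
  row B: (11, 0, 1)   [0·18 + 1·11 = 11]
  18 = 1·11 + 7   → row C = row A − 1·row B = (7, 1, −1)   [check: 1·18 − 1·11 = 7]
  11 = 1·7 + 4   → row D = row B − 1·row C = (4, −1, 2)   [check: −1·18 + 2·11 = 4]
  7 = 1·4 + 3   → row E = row C − 1·row D = (3, 2, −3)   [check: 2·18 − 3·11 = 3]
  4 = 1·3 + 1   → row F = row D − 1·row E = (1, −3, 5)   [check: −3·18 + 5·11 = 1]
  3 = 3·1 + 0   → remainder 0, stop. gcd = 1 (last nonzero row F).
The gcd is 1, so 11 is invertible mod 18. The last nonzero row gives −3·18 + 5·11 = 1, so t = 5. So 11^(−1) ≡ 5 (mod 18). Verify: 11 · 5 = 55 ≡ 1 (mod 18). ✓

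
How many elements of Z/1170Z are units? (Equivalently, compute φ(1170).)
Z/1170Z has φ(1170) = 288 units

An element a ∈ Z/1170Z is a unit iff gcd(a, 1170) = 1, so the number of units is φ(1170). φ is multiplicative, with φ(p^e) = p^e − p^(e−1). Factorise 1170 = 2 · 3^2 · 5 · 13. Then
  φ(1170) = (2 − 1) · (3^2 − 3^1) · (5 − 1) · (13 − 1) = 1 · 6 · 4 · 12 = 288.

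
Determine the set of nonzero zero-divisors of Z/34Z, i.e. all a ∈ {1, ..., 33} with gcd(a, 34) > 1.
An element a ∈ Z/34Z (with a ≠ 0) is a zero-divisor iff gcd(a, 34) > 1 (because a is a unit precisely when gcd(a, n) = 1, and in Z/nZ every nonzero, non-unit element is a zero-divisor). Scan a = 1, ..., 33 and keep those with gcd(a, 34) > 1:
  gcd(2, 34) = 2, gcd(4, 34) = 2, gcd(6, 34) = 2, gcd(8, 34) = 2, gcd(10, 34) = 2, gcd(12, 34) = 2, gcd(14, 34) = 2, gcd(16, 34) = 2, gcd(17, 34) = 17, gcd(18, 34) = 2, gcd(20, 34) = 2, gcd(22, 34) = 2, gcd(24, 34) = 2, gcd(26, 34) = 2, gcd(28, 34) = 2, gcd(30, 34) = 2, gcd(32, 34) = 2.
All other a ∈ {1, ..., 33} have gcd(a, 34) = 1 and are units. So the nonzero zero-divisors are exactly the 17 values of a appearing in this scan.

Final answer: nonzero zero-divisors of Z/34Z = {2, 4, 6, 8, 10, 12, 14, 16, 17, 18, 20, 22, 24, 26, 28, 30, 32}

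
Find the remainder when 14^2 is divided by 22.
20

Use repeated squaring. Binary(2) = 10. Walk through the bits of the exponent 2 left-to-right: at each bit after the leading one, square the running value, then multiply by 14 if the bit is 1 (always reducing mod 22):
  bit 1 = 1 (leading): start with 14.
  bit 2 = 0: square 14^2 = 196 ≡ 20 (mod 22).
Final value: 14^2 ≡ 20 (mod 22).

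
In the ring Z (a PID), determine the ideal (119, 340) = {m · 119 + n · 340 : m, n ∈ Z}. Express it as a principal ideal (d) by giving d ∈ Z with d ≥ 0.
(119, 340) = (17); d = 17

In the PID Z, (a, b) is generated by gcd(a, b). Compute gcd(340, 119) with the extended Euclidean algorithm, tracking rows (r, s, t) with s·340 + t·119 = r:
  row A: (340, 1, 0)   [1·340 + 0·119 = 340]
  row B: (119, 0, 1)   [0·340 + 1·119 = 119]
  340 = 2·119 + 102   → row C = row A − 2·row B = (102, 1, −2)   [check: 1·340 − 2·119 = 102]
  119 = 1·102 + 17   → row D = row B − 1·row C = (17, −1, 3)   [check: −1·340 + 3·119 = 17]
  102 = 6·17 + 0   → remainder 0, stop. gcd = 17 (last nonzero row D).
So gcd(119, 340) = 17, with Bézout identity −1·340 + 3·119 = 17. Containment (⊇): the Bézout identity exhibits 17 as an element of (119, 340), giving (17) ⊆ (119, 340). Containment (⊆): since 17 | 119 and 17 | 340 (119 = 17·7, 340 = 17·20), every Z-linear combination of 119 and 340 is divisible by 17, so (119, 340) ⊆ (17). Therefore (119, 340) = (17), d = 17.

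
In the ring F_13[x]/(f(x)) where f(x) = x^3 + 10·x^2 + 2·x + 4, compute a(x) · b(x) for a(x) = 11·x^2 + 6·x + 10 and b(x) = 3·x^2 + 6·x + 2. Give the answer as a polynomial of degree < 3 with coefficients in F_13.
a · b ≡ 12·x^2 + 3·x + 3 (mod f(x))

Multiply as integer polynomials: a · b = 33·x^4 + 84·x^3 + 88·x^2 + 72·x + 20. Reducing coefficients mod 13: a · b ≡ 7·x^4 + 6·x^3 + 10·x^2 + 7·x + 7. Now divide by f(x) = x^3 + 10·x^2 + 2·x + 4 in F_13[x], eliminating the leading term at each step:
  leading term 7·x^4: subtract (7·x)·f(x) = 7·x^4 + 5·x^3 + x^2 + 2·x, leaving x^3 + 9·x^2 + 5·x + 7 (coefficients mod 13)
  leading term x^3: subtract (1)·f(x) = x^3 + 10·x^2 + 2·x + 4, leaving 12·x^2 + 3·x + 3 (coefficients mod 13)
The degree is now < 3, so this is the remainder. Hence a · b ≡ 12·x^2 + 3·x + 3 in F_13[x]/(f).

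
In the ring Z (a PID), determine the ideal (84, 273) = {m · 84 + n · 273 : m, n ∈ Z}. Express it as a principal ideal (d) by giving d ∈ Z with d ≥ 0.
(84, 273) = (21); d = 21

In the PID Z, (a, b) is generated by gcd(a, b). Compute gcd(273, 84) with the extended Euclidean algorithm, tracking rows (r, s, t) with s·273 + t·84 = r:
  row A: (273, 1, 0)   [1·273 + 0·84 = 273]
  row B: (84, 0, 1)   [0·273 + 1·84 = 84]
  273 = 3·84 + 21   → row C = row A − 3·row B = (21, 1, −3)   [check: 1·273 − 3·84 = 21]
  84 = 4·21 + 0   → remainder 0, stop. gcd = 21 (last nonzero row C).
So gcd(84, 273) = 21, with Bézout identity 1·273 − 3·84 = 21. Containment (⊇): the Bézout identity exhibits 21 as an element of (84, 273), giving (21) ⊆ (84, 273). Containment (⊆): since 21 | 84 and 21 | 273 (84 = 21·4, 273 = 21·13), every Z-linear combination of 84 and 273 is divisible by 21, so (84, 273) ⊆ (21). Therefore (84, 273) = (21), d = 21.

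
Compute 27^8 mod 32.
1

Use repeated squaring. Binary(8) = 1000. Walk through the bits of the exponent 8 left-to-right: at each bit after the leading one, square the running value, then multiply by 27 if the bit is 1 (always reducing mod 32):
  bit 1 = 1 (leading): start with 27.
  bit 2 = 0: square 27^2 = 729 ≡ 25 (mod 32).
  bit 3 = 0: square 25^2 = 625 ≡ 17 (mod 32).
  bit 4 = 0: square 17^2 = 289 ≡ 1 (mod 32).
Final value: 27^8 ≡ 1 (mod 32).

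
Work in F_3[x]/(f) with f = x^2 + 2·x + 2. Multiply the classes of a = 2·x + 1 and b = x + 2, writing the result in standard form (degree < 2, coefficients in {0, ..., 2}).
Multiply as integer polynomials: a · b = 2·x^2 + 5·x + 2. Reducing coefficients mod 3: a · b ≡ 2·x^2 + 2·x + 2. Now divide by f(x) = x^2 + 2·x + 2 in F_3[x], eliminating the leading term at each step:
  leading term 2·x^2: subtract (2)·f(x) = 2·x^2 + x + 1, leaving x + 1 (coefficients mod 3)
The degree is now < 2, so this is the remainder. Hence a · b ≡ x + 1 in F_3[x]/(f).

Final answer: a · b ≡ x + 1 (mod f(x))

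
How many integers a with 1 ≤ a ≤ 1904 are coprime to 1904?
768

The number of a ∈ {1, ..., 1904} with gcd(a, 1904) = 1 is by definition Euler's totient φ(1904). φ is multiplicative, with φ(p^e) = p^e − p^(e−1). Factorise 1904 = 2^4 · 7 · 17. Then
  φ(1904) = (2^4 − 2^3) · (7 − 1) · (17 − 1) = 8 · 6 · 16 = 768.
So there are 768 such integers.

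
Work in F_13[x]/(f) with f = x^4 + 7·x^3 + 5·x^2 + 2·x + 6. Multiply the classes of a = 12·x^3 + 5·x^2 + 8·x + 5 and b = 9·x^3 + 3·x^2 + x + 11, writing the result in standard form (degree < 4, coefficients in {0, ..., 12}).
Multiply as integer polynomials: a · b = 108·x^6 + 81·x^5 + 99·x^4 + 206·x^3 + 78·x^2 + 93·x + 55. Reducing coefficients mod 13: a · b ≡ 4·x^6 + 3·x^5 + 8·x^4 + 11·x^3 + 2·x + 3. Now divide by f(x) = x^4 + 7·x^3 + 5·x^2 + 2·x + 6 in F_13[x], eliminating the leading term at each step:
  leading term 4·x^6: subtract (4·x^2)·f(x) = 4·x^6 + 2·x^5 + 7·x^4 + 8·x^3 + 11·x^2, leaving x^5 + x^4 + 3·x^3 + 2·x^2 + 2·x + 3 (coefficients mod 13)
  leading term x^5: subtract (x)·f(x) = x^5 + 7·x^4 + 5·x^3 + 2·x^2 + 6·x, leaving 7·x^4 + 11·x^3 + 9·x + 3 (coefficients mod 13)
  leading term 7·x^4: subtract (7)·f(x) = 7·x^4 + 10·x^3 + 9·x^2 + x + 3, leaving x^3 + 4·x^2 + 8·x (coefficients mod 13)
The degree is now < 4, so this is the remainder. Hence a · b ≡ x^3 + 4·x^2 + 8·x in F_13[x]/(f).

Final answer: a · b ≡ x^3 + 4·x^2 + 8·x (mod f(x))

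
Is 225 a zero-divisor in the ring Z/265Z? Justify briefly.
gcd(225, 265) = 5 > 1, so 225 is not a unit in Z/265Z. In Z/nZ every nonzero non-unit is a zero-divisor: explicitly, take b = 265/gcd = 53 ≠ 0 (mod 265); then 225·53 = 11925 = 45·265, i.e. 225·53 ≡ 0 (mod 265). So 225 is a zero-divisor.

Final answer: YES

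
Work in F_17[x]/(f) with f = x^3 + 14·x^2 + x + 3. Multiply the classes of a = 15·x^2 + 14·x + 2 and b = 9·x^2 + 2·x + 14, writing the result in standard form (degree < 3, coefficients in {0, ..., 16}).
a · b ≡ 2·x^2 + 16·x + 11 (mod f(x))

Multiply as integer polynomials: a · b = 135·x^4 + 156·x^3 + 256·x^2 + 200·x + 28. Reducing coefficients mod 17: a · b ≡ 16·x^4 + 3·x^3 + x^2 + 13·x + 11. Now divide by f(x) = x^3 + 14·x^2 + x + 3 in F_17[x], eliminating the leading term at each step:
  leading term 16·x^4: subtract (16·x)·f(x) = 16·x^4 + 3·x^3 + 16·x^2 + 14·x, leaving 2·x^2 + 16·x + 11 (coefficients mod 17)
The degree is now < 3, so this is the remainder. Hence a · b ≡ 2·x^2 + 16·x + 11 in F_17[x]/(f).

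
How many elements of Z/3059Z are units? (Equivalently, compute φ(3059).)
Z/3059Z has φ(3059) = 2376 units

An element a ∈ Z/3059Z is a unit iff gcd(a, 3059) = 1, so the number of units is φ(3059). φ is multiplicative, with φ(p^e) = p^e − p^(e−1). Factorise 3059 = 7 · 19 · 23. Then
  φ(3059) = (7 − 1) · (19 − 1) · (23 − 1) = 6 · 18 · 22 = 2376.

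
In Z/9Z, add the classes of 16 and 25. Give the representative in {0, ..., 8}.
5

Reduce the summands first: 16 ≡ 7, 25 ≡ 7 (mod 9), so 16 + 25 ≡ 7 + 7 (mod 9). 7 + 7 = 14; 14 = 1·9 + 5, so (16 + 25) mod 9 = 5.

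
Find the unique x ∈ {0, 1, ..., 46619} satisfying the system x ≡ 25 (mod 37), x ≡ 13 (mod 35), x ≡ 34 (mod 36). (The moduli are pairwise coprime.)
The moduli 37, 35, 36 are pairwise coprime, so by the CRT there is a unique solution mod 37·35·36 = 46620.
Solve by successive substitution. Start with x ≡ 25 (mod 37).
  Combine with x ≡ 13 (mod 35): write x = 25 + 37·t and require 25 + 37·t ≡ 13 (mod 35), i.e. 37·t ≡ 13 − 25 ≡ 23 (mod 35). Since 37^(−1) ≡ 18 (mod 35) (37 ≡ 2 (mod 35)), t ≡ 18·23 ≡ 29 (mod 35). So x ≡ 25 + 37·29 = 1098 (mod 1295).
  Combine with x ≡ 34 (mod 36): write x = 1098 + 1295·t and require 1098 + 1295·t ≡ 34 (mod 36), i.e. 1295·t ≡ 34 − 1098 ≡ 16 (mod 36). Since 1295^(−1) ≡ 35 (mod 36) (1295 ≡ 35 (mod 36)), t ≡ 35·16 ≡ 20 (mod 36). So x ≡ 1098 + 1295·20 = 26998 (mod 46620).
Unique solution in [0, 46620): x = 26998.

Final answer: x ≡ 26998 (mod 46620); the representative in [0, 46620) is 26998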